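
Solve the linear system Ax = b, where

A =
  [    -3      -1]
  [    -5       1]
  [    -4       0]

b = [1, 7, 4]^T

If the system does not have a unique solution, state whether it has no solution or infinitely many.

Row-reduce the augmented matrix:
R1 ← R1 / (-3).
R2 ← R2 + 5·R1.
R3 ← R3 + 4·R1.
R2 ← R2 / (8/3).
R1 ← R1 − 1/3·R2.
R3 ← R3 − 4/3·R2.
R3 reduces to 0 = 0, so the extra equation is consistent.
Reading off the reduced rows gives x_1 = -1, x_2 = 2.

x_1 = -1, x_2 = 2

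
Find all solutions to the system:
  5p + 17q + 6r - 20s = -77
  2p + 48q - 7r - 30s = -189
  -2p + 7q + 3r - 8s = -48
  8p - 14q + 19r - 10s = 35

infinitely many solutions

Row-reduce:
R1 ← R1 / (5).
R2 ← R2 − 2·R1.
R3 ← R3 + 2·R1.
R4 ← R4 − 8·R1.
R2 ← R2 / (206/5).
R1 ← R1 − 17/5·R2.
R3 ← R3 − 69/5·R2.
R4 ← R4 + 206/5·R2.
R3 ← R3 / (1761/206).
R1 ← R1 − 407/206·R3.
R2 ← R2 + 47/206·R3.
Rank is 3 with 4 unknowns, leaving s free.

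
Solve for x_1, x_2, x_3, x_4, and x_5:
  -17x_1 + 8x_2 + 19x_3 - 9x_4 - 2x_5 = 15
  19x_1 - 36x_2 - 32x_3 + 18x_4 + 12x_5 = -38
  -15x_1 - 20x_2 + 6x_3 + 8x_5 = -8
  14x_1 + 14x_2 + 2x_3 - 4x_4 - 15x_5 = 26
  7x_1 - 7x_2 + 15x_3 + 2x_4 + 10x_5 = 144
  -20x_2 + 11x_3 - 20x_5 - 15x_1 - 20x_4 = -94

Row-reduce the augmented matrix:
R1 ← R1 / (-17).
R2 ← R2 − 19·R1.
R3 ← R3 + 15·R1.
R4 ← R4 − 14·R1.
R5 ← R5 − 7·R1.
R6 ← R6 + 15·R1.
R2 ← R2 / (-460/17).
R1 ← R1 + 8/17·R2.
R3 ← R3 + 460/17·R2.
R4 ← R4 − 350/17·R2.
R5 ← R5 + 63/17·R2.
R6 ← R6 + 460/17·R2.
Swap R3 and R4.
R3 ← R3 / (435/46).
R1 ← R1 + 107/115·R3.
R2 ← R2 − 183/460·R3.
R5 ← R5 − 11177/460·R3.
R6 ← R6 − 5·R3.
Swap R4 and R5.
R4 ← R4 / (23932/2175).
R1 ← R1 + 298/2175·R4.
R2 ← R2 + 49/725·R4.
R3 ← R3 + 247/435·R4.
R6 ← R6 + 1493/87·R4.
Swap R5 and R6.
R5 ← R5 / (1246233/47864).
R1 ← R1 + 13559/23932·R5.
R2 ← R2 − 10555/47864·R5.
R3 ← R3 − 31207/47864·R5.
R4 ← R4 − 137123/47864·R5.
R6 reduces to 0 = 0, so the extra equation is consistent.
Reading off the reduced rows gives x_1 = 4, x_2 = 0, x_3 = 6, x_4 = 3, x_5 = 2.

x_1 = 4, x_2 = 0, x_3 = 6, x_4 = 3, x_5 = 2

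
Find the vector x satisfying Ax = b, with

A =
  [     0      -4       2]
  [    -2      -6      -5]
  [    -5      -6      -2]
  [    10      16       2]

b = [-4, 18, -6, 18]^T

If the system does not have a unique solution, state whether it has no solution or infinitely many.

Row-reduce:
Swap R1 and R2.
R1 ← R1 / (-2).
R3 ← R3 + 5·R1.
R4 ← R4 − 10·R1.
R2 ← R2 / (-4).
R1 ← R1 − 3·R2.
R3 ← R3 − 9·R2.
R4 ← R4 + 14·R2.
R3 ← R3 / (15).
R1 ← R1 − 4·R3.
R2 ← R2 + 1/2·R3.
R4 ← R4 + 30·R3.
Row 4 reduces to 0 = 2, a contradiction. The system is inconsistent.

no solution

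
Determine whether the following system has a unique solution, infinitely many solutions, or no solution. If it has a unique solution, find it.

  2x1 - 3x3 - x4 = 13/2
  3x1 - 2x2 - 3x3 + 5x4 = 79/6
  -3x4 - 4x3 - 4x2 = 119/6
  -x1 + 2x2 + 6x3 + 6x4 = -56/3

x1 = -1, x2 = -7/3, x3 = -3, x4 = 1/2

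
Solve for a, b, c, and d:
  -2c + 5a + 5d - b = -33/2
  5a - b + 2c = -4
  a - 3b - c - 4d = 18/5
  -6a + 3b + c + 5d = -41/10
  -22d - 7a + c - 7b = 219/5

Row-reduce the augmented matrix:
R1 ← R1 / (5).
R2 ← R2 − 5·R1.
R3 ← R3 − 1·R1.
R4 ← R4 + 6·R1.
R5 ← R5 + 7·R1.
Swap R2 and R3.
R2 ← R2 / (-14/5).
R1 ← R1 + 1/5·R2.
R4 ← R4 − 9/5·R2.
R5 ← R5 + 42/5·R2.
R3 ← R3 / (4).
R1 ← R1 + 5/14·R3.
R2 ← R2 − 3/14·R3.
R4 ← R4 + 25/14·R3.
R4 ← R4 / (311/56).
R1 ← R1 − 51/56·R4.
R2 ← R2 − 115/56·R4.
R3 ← R3 + 5/4·R4.
R5 reduces to 0 = 0, so the extra equation is consistent.
Reading off the reduced rows gives a = -2/5, b = 2, c = 0, d = -5/2.

a = -2/5, b = 2, c = 0, d = -5/2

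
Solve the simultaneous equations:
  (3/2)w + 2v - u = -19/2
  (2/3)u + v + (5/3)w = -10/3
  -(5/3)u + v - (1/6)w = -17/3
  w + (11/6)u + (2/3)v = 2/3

no solution

Row-reduce:
R1 ← R1 / (-1).
R2 ← R2 − 2/3·R1.
R3 ← R3 + 5/3·R1.
R4 ← R4 − 11/6·R1.
R2 ← R2 / (7/3).
R1 ← R1 + 2·R2.
R3 ← R3 + 7/3·R2.
R4 ← R4 − 13/3·R2.
Swap R3 and R4.
R3 ← R3 / (-101/84).
R1 ← R1 − 11/14·R3.
R2 ← R2 − 8/7·R3.
Row 4 reduces to 0 = 1/2, a contradiction. The system is inconsistent.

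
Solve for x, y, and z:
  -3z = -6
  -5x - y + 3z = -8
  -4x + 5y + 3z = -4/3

Row-reduce the augmented matrix:
Swap R1 and R2.
R1 ← R1 / (-5).
R3 ← R3 + 4·R1.
Swap R2 and R3.
R2 ← R2 / (29/5).
R1 ← R1 − 1/5·R2.
R3 ← R3 / (-3).
R1 ← R1 + 18/29·R3.
R2 ← R2 − 3/29·R3.
Reading off the reduced rows gives x = 8/3, y = 2/3, z = 2.

x = 8/3, y = 2/3, z = 2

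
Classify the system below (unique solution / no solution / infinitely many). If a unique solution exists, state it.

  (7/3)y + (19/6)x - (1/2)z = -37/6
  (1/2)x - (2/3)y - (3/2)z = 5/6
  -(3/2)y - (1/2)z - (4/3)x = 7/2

infinitely many solutions

Row-reduce:
R1 ← R1 / (19/6).
R2 ← R2 − 1/2·R1.
R3 ← R3 + 4/3·R1.
R2 ← R2 / (-59/57).
R1 ← R1 − 14/19·R2.
R3 ← R3 + 59/114·R2.
Rank is 2 with 3 unknowns, leaving z free.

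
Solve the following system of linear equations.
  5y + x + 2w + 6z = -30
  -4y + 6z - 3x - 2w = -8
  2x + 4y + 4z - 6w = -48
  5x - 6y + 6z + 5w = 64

x = 4, y = -6, z = -2, w = 4

Row-reduce the augmented matrix:
R2 ← R2 + 3·R1.
R3 ← R3 − 2·R1.
R4 ← R4 − 5·R1.
R2 ← R2 / (11).
R1 ← R1 − 5·R2.
R3 ← R3 + 6·R2.
R4 ← R4 + 31·R2.
R3 ← R3 / (56/11).
R1 ← R1 + 54/11·R3.
R2 ← R2 − 24/11·R3.
R4 ← R4 − 480/11·R3.
R4 ← R4 / (513/7).
R1 ← R1 + 103/14·R4.
R2 ← R2 − 26/7·R4.
R3 ← R3 + 43/28·R4.
Reading off the reduced rows gives x = 4, y = -6, z = -2, w = 4.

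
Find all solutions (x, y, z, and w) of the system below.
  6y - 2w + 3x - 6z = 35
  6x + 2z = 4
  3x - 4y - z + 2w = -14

Row-reduce:
R1 ← R1 / (3).
R2 ← R2 − 6·R1.
R3 ← R3 − 3·R1.
R2 ← R2 / (-12).
R1 ← R1 − 2·R2.
R3 ← R3 + 10·R2.
R3 ← R3 / (-20/3).
R1 ← R1 − 1/3·R3.
R2 ← R2 + 7/6·R3.
Rank is 3 with 4 unknowns, leaving w free.

infinitely many solutions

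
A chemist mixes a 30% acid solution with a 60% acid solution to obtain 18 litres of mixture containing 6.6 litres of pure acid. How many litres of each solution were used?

Let a = litres of solution A, b = litres of solution B.
  a + b = 18
  (3/10)a + (3/5)b = 33/5
Row-reduce the augmented matrix:
R2 ← R2 − 3/10·R1.
R2 ← R2 / (3/10).
R1 ← R1 − 1·R2.
Reading off the reduced rows gives a = 14, b = 4.

litres of solution A: 14, litres of solution B: 4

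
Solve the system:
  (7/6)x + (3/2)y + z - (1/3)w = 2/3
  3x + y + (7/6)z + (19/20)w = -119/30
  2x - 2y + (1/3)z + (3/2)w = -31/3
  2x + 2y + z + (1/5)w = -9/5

Row-reduce:
R1 ← R1 / (7/6).
R2 ← R2 − 3·R1.
R3 ← R3 − 2·R1.
R4 ← R4 − 2·R1.
R2 ← R2 / (-20/7).
R1 ← R1 − 9/7·R2.
R3 ← R3 + 32/7·R2.
R4 ← R4 + 4/7·R2.
R3 ← R3 / (13/15).
R1 ← R1 − 9/40·R3.
R2 ← R2 − 59/120·R3.
R4 ← R4 + 13/30·R3.
Row 4 reduces to 0 = -3, a contradiction. The system is inconsistent.

no solution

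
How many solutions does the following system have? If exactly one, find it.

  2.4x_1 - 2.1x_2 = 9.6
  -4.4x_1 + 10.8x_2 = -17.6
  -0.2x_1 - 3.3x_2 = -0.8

x_1 = 4, x_2 = 0

Row-reduce the augmented matrix:
R1 ← R1 / (12/5).
R2 ← R2 + 22/5·R1.
R3 ← R3 + 1/5·R1.
R2 ← R2 / (139/20).
R1 ← R1 + 7/8·R2.
R3 ← R3 + 139/40·R2.
R3 reduces to 0 = 0, so the extra equation is consistent.
Reading off the reduced rows gives x_1 = 4, x_2 = 0.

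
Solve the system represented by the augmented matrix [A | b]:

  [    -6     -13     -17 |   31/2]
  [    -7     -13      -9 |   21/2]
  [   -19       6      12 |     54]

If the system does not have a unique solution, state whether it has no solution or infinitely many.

x_1 = -3, x_2 = 3/2, x_3 = -1

Row-reduce the augmented matrix:
R1 ← R1 / (-6).
R2 ← R2 + 7·R1.
R3 ← R3 + 19·R1.
R2 ← R2 / (13/6).
R1 ← R1 − 13/6·R2.
R3 ← R3 − 283/6·R2.
R3 ← R3 / (-170).
R1 ← R1 + 8·R3.
R2 ← R2 − 5·R3.
Reading off the reduced rows gives x_1 = -3, x_2 = 3/2, x_3 = -1.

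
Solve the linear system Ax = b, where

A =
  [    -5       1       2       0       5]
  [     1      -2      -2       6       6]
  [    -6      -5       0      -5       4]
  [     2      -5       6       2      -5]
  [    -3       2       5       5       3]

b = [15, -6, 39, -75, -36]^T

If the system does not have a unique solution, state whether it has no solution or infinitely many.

x_1 = -2, x_2 = 2, x_3 = -6, x_4 = -5, x_5 = 3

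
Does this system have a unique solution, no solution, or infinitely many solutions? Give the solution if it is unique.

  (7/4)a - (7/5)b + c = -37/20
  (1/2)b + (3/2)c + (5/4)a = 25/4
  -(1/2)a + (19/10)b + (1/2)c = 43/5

Row-reduce:
R1 ← R1 / (7/4).
R2 ← R2 − 5/4·R1.
R3 ← R3 + 1/2·R1.
R2 ← R2 / (3/2).
R1 ← R1 + 4/5·R2.
R3 ← R3 − 3/2·R2.
Row 3 reduces to 0 = 1/2, a contradiction. The system is inconsistent.

no solution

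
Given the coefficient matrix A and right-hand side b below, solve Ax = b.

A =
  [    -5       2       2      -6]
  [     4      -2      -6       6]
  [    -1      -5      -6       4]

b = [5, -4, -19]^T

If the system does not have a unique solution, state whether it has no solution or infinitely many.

infinitely many solutions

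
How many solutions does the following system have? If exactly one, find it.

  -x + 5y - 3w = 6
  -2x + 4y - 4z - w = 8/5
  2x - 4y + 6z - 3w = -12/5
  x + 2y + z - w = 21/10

x = -3/2, y = 3/2, z = 8/5, w = 1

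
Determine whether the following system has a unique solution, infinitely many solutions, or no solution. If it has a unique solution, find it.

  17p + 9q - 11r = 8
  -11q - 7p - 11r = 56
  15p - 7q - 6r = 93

Row-reduce the augmented matrix:
R1 ← R1 / (17).
R2 ← R2 + 7·R1.
R3 ← R3 − 15·R1.
R2 ← R2 / (-124/17).
R1 ← R1 − 9/17·R2.
R3 ← R3 + 254/17·R2.
R3 ← R3 / (1101/31).
R1 ← R1 + 55/31·R3.
R2 ← R2 − 66/31·R3.
Reading off the reduced rows gives p = 3, q = -6, r = -1.

p = 3, q = -6, r = -1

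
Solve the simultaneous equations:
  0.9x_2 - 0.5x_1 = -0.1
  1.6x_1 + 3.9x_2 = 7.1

x_1 = 2, x_2 = 1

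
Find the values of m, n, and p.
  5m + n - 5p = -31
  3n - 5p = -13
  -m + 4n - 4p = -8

m = -4, n = -1, p = 2

Row-reduce the augmented matrix:
R1 ← R1 / (5).
R3 ← R3 + 1·R1.
R2 ← R2 / (3).
R1 ← R1 − 1/5·R2.
R3 ← R3 − 21/5·R2.
R3 ← R3 / (2).
R1 ← R1 + 2/3·R3.
R2 ← R2 + 5/3·R3.
Reading off the reduced rows gives m = -4, n = -1, p = 2.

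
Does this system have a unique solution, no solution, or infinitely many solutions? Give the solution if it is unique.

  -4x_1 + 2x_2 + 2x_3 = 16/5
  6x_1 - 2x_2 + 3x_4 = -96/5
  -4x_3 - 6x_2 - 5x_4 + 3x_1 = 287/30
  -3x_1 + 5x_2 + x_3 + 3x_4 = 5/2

Row-reduce the augmented matrix:
R1 ← R1 / (-4).
R2 ← R2 − 6·R1.
R3 ← R3 − 3·R1.
R4 ← R4 + 3·R1.
R1 ← R1 + 1/2·R2.
R3 ← R3 + 9/2·R2.
R4 ← R4 − 7/2·R2.
R3 ← R3 / (11).
R1 ← R1 − 1·R3.
R2 ← R2 − 3·R3.
R4 ← R4 + 11·R3.
R1 ← R1 − 8/11·R4.
R2 ← R2 − 15/22·R4.
R3 ← R3 − 17/22·R4.
Reading off the reduced rows gives x_1 = -3/2, x_2 = 8/5, x_3 = -3, x_4 = -7/3.

x_1 = -3/2, x_2 = 8/5, x_3 = -3, x_4 = -7/3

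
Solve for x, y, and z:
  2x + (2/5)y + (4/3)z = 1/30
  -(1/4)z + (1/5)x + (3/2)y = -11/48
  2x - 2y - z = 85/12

x = 5/3, y = -3/4, z = -9/4

Row-reduce the augmented matrix:
R1 ← R1 / (2).
R2 ← R2 − 1/5·R1.
R3 ← R3 − 2·R1.
R2 ← R2 / (73/50).
R1 ← R1 − 1/5·R2.
R3 ← R3 + 12/5·R2.
R3 ← R3 / (-649/219).
R1 ← R1 − 105/146·R3.
R2 ← R2 + 115/438·R3.
Reading off the reduced rows gives x = 5/3, y = -3/4, z = -9/4.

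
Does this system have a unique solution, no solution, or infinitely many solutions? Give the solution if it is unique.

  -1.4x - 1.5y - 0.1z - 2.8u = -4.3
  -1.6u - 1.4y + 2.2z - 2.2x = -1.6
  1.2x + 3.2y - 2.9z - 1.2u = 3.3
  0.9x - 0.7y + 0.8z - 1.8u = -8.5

x = -3, y = 2, z = -1, u = 2

Row-reduce the augmented matrix:
R1 ← R1 / (-7/5).
R2 ← R2 + 11/5·R1.
R3 ← R3 − 6/5·R1.
R4 ← R4 − 9/10·R1.
R2 ← R2 / (67/70).
R1 ← R1 − 15/14·R2.
R3 ← R3 − 67/35·R2.
R4 ← R4 + 233/140·R2.
R3 ← R3 / (-77/10).
R1 ← R1 + 172/67·R3.
R2 ← R2 − 165/67·R3.
R4 ← R4 − 3239/670·R3.
R4 ← R4 / (-116269/25795).
R1 ← R1 − 9972/5159·R4.
R2 ← R2 + 8/469·R4.
R3 ← R3 − 92/77·R4.
Reading off the reduced rows gives x = -3, y = 2, z = -1, u = 2.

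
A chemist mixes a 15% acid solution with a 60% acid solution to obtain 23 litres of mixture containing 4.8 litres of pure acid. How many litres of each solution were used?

Let a = litres of solution A, b = litres of solution B.
  a + b = 23
  (3/20)a + (3/5)b = 24/5
From equation 1: a = 23 − b.
Substitute into equation 2 and solve: b = 3.
Then a = 20.

litres of solution A: 20, litres of solution B: 3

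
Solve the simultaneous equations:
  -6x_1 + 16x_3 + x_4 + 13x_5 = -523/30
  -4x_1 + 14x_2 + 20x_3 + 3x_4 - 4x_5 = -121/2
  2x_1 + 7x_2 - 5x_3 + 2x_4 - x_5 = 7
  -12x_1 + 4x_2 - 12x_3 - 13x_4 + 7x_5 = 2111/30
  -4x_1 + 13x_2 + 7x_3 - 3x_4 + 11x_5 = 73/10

x_1 = -2/3, x_2 = 0, x_3 = -13/5, x_4 = -3/2, x_5 = 5/3

Row-reduce the augmented matrix:
R1 ← R1 / (-6).
R2 ← R2 + 4·R1.
R3 ← R3 − 2·R1.
R4 ← R4 + 12·R1.
R5 ← R5 + 4·R1.
R2 ← R2 / (14).
R3 ← R3 − 7·R2.
R4 ← R4 − 4·R2.
R5 ← R5 − 13·R2.
R3 ← R3 / (-13/3).
R1 ← R1 + 8/3·R3.
R2 ← R2 − 2/3·R3.
R4 ← R4 + 140/3·R3.
R5 ← R5 + 37/3·R3.
R4 ← R4 / (-367/13).
R1 ← R1 + 23/26·R4.
R2 ← R2 − 9/26·R4.
R3 ← R3 + 7/26·R4.
R5 ← R5 + 119/13·R4.
R5 ← R5 / (65060/2569).
R1 ← R1 + 11230/2569·R5.
R2 ← R2 + 4535/5138·R5.
R3 ← R3 + 801/734·R5.
R4 ← R4 − 10873/2569·R5.
Reading off the reduced rows gives x_1 = -2/3, x_2 = 0, x_3 = -13/5, x_4 = -3/2, x_5 = 5/3.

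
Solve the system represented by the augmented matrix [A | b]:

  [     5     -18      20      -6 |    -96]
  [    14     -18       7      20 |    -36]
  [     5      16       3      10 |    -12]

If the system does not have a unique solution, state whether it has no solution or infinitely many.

infinitely many solutions

Row-reduce:
R1 ← R1 / (5).
R2 ← R2 − 14·R1.
R3 ← R3 − 5·R1.
R2 ← R2 / (162/5).
R1 ← R1 + 18/5·R2.
R3 ← R3 − 34·R2.
R3 ← R3 / (2788/81).
R1 ← R1 + 13/9·R3.
R2 ← R2 + 245/162·R3.
Rank is 3 with 4 unknowns, leaving x_4 free.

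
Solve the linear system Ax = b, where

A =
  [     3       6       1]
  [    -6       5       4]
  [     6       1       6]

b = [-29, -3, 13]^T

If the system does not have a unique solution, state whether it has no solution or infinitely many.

Row-reduce the augmented matrix:
R1 ← R1 / (3).
R2 ← R2 + 6·R1.
R3 ← R3 − 6·R1.
R2 ← R2 / (17).
R1 ← R1 − 2·R2.
R3 ← R3 + 11·R2.
R3 ← R3 / (134/17).
R1 ← R1 + 19/51·R3.
R2 ← R2 − 6/17·R3.
Reading off the reduced rows gives x_1 = -1, x_2 = -5, x_3 = 4.

x_1 = -1, x_2 = -5, x_3 = 4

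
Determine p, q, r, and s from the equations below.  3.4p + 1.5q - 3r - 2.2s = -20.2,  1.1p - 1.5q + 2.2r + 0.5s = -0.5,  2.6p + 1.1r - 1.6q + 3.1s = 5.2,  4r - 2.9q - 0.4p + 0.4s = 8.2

p = -4, q = -6, r = -3, s = 3

Row-reduce the augmented matrix:
R1 ← R1 / (17/5).
R2 ← R2 − 11/10·R1.
R3 ← R3 − 13/5·R1.
R4 ← R4 + 2/5·R1.
R2 ← R2 / (-135/68).
R1 ← R1 − 15/34·R2.
R3 ← R3 + 467/170·R2.
R4 ← R4 + 463/170·R2.
R3 ← R3 / (-6703/6750).
R1 ← R1 + 8/45·R3.
R2 ← R2 + 1078/675·R3.
R4 ← R4 + 2371/3375·R3.
R4 ← R4 / (-124617/33515).
R1 ← R1 + 6259/6703·R4.
R2 ← R2 + 37570/6703·R4.
R3 ← R3 + 20963/6703·R4.
Reading off the reduced rows gives p = -4, q = -6, r = -3, s = 3.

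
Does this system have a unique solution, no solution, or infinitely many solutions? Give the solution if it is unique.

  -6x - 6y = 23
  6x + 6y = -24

Row-reduce:
R1 ← R1 / (-6).
R2 ← R2 − 6·R1.
Row 2 reduces to 0 = -1, a contradiction. The system is inconsistent.

no solution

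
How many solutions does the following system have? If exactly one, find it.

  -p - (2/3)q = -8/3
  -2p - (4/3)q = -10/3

Row-reduce:
R1 ← R1 / (-1).
R2 ← R2 + 2·R1.
Row 2 reduces to 0 = 2, a contradiction. The system is inconsistent.

no solution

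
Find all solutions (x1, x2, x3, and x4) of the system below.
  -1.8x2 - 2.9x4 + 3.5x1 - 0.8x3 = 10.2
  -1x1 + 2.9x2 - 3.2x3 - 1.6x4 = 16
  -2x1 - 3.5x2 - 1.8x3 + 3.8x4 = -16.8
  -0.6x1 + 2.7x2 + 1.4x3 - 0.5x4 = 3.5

x1 = 1, x2 = 2, x3 = -2, x4 = -3

Row-reduce the augmented matrix:
R1 ← R1 / (7/2).
R2 ← R2 + 1·R1.
R3 ← R3 + 2·R1.
R4 ← R4 + 3/5·R1.
R2 ← R2 / (167/70).
R1 ← R1 + 18/35·R2.
R3 ← R3 + 317/70·R2.
R4 ← R4 − 837/350·R2.
R3 ← R3 / (-7319/835).
R1 ← R1 + 808/835·R3.
R2 ← R2 + 240/167·R3.
R4 ← R4 − 19621/4175·R3.
R4 ← R4 / (41897/365950).
R1 ← R1 + 39513/36595·R4.
R2 ← R2 + 4490/7319·R4.
R3 ← R3 − 2060/7319·R4.
Reading off the reduced rows gives x1 = 1, x2 = 2, x3 = -2, x4 = -3.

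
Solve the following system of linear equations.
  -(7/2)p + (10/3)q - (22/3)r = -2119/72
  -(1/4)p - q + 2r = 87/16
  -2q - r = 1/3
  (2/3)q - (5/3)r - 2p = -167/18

p = 9/4, q = -4/3, r = 7/3

Row-reduce the augmented matrix:
R1 ← R1 / (-7/2).
R2 ← R2 + 1/4·R1.
R4 ← R4 + 2·R1.
R2 ← R2 / (-26/21).
R1 ← R1 + 20/21·R2.
R3 ← R3 + 2·R2.
R4 ← R4 + 26/21·R2.
R3 ← R3 / (-66/13).
R1 ← R1 − 2/13·R3.
R2 ← R2 + 53/26·R3.
R4 reduces to 0 = 0, so the extra equation is consistent.
Reading off the reduced rows gives p = 9/4, q = -4/3, r = 7/3.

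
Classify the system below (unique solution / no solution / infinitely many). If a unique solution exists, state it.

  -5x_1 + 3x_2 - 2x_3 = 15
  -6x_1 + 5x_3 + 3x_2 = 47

infinitely many solutions

Row-reduce:
R1 ← R1 / (-5).
R2 ← R2 + 6·R1.
R2 ← R2 / (-3/5).
R1 ← R1 + 3/5·R2.
Rank is 2 with 3 unknowns, leaving x_3 free.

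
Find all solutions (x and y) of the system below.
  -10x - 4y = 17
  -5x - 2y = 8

Row-reduce:
R1 ← R1 / (-10).
R2 ← R2 + 5·R1.
Row 2 reduces to 0 = -1/2, a contradiction. The system is inconsistent.

no solution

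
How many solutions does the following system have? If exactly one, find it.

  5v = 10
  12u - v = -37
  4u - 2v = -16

no solution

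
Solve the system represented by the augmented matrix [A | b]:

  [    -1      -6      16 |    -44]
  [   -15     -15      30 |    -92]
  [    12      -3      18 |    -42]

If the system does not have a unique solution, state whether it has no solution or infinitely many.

Row-reduce:
R1 ← R1 / (-1).
R2 ← R2 + 15·R1.
R3 ← R3 − 12·R1.
R2 ← R2 / (75).
R1 ← R1 − 6·R2.
R3 ← R3 + 75·R2.
Row 3 reduces to 0 = -2, a contradiction. The system is inconsistent.

no solution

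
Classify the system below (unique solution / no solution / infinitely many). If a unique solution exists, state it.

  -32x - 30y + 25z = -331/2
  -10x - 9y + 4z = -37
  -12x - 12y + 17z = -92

Row-reduce:
R1 ← R1 / (-32).
R2 ← R2 + 10·R1.
R3 ← R3 + 12·R1.
R2 ← R2 / (3/8).
R1 ← R1 − 15/16·R2.
R3 ← R3 + 3/4·R2.
Row 3 reduces to 0 = -1/2, a contradiction. The system is inconsistent.

no solution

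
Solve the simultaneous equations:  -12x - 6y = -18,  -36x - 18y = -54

Row-reduce:
R1 ← R1 / (-12).
R2 ← R2 + 36·R1.
Rank is 1 with 2 unknowns, leaving y free.

infinitely many solutions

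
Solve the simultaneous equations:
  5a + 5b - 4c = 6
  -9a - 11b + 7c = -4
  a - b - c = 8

Row-reduce:
R1 ← R1 / (5).
R2 ← R2 + 9·R1.
R3 ← R3 − 1·R1.
R2 ← R2 / (-2).
R1 ← R1 − 1·R2.
R3 ← R3 + 2·R2.
Rank is 2 with 3 unknowns, leaving c free.

infinitely many solutions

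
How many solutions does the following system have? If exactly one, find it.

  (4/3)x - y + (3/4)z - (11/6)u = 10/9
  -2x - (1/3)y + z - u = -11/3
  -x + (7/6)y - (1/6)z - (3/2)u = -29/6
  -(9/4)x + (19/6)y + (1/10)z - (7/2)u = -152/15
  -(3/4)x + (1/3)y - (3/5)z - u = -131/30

x = 2, y = 0, z = 2, u = 5/3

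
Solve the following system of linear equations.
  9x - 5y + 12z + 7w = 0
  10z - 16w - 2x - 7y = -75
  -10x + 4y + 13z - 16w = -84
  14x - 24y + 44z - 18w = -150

Row-reduce:
R1 ← R1 / (9).
R2 ← R2 + 2·R1.
R3 ← R3 + 10·R1.
R4 ← R4 − 14·R1.
R2 ← R2 / (-73/9).
R1 ← R1 + 5/9·R2.
R3 ← R3 + 14/9·R2.
R4 ← R4 + 146/9·R2.
R3 ← R3 / (1745/73).
R1 ← R1 − 34/73·R3.
R2 ← R2 + 114/73·R3.
Rank is 3 with 4 unknowns, leaving w free.

infinitely many solutions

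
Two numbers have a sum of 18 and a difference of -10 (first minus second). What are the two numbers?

Let x = first number, y = second number.
  x + y = 18
  x - y = -10
Row-reduce the augmented matrix:
R2 ← R2 − 1·R1.
R2 ← R2 / (-2).
R1 ← R1 − 1·R2.
Reading off the reduced rows gives x = 4, y = 14.

first number: 4, second number: 14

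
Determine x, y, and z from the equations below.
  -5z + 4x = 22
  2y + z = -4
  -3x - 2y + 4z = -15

x = 3, y = -1, z = -2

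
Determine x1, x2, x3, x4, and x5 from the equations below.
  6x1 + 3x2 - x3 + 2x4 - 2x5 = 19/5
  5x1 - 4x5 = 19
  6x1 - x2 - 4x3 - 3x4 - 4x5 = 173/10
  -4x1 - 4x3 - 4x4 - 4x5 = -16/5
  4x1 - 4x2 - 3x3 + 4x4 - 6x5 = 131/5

x1 = 9/5, x2 = -3, x3 = 2, x4 = -1/2, x5 = -5/2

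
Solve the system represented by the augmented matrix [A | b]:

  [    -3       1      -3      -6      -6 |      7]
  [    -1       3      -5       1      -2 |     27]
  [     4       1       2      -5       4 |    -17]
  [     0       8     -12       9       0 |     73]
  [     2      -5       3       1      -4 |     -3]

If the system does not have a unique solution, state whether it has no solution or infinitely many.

Row-reduce:
R1 ← R1 / (-3).
R2 ← R2 + 1·R1.
R3 ← R3 − 4·R1.
R5 ← R5 − 2·R1.
R2 ← R2 / (8/3).
R1 ← R1 + 1/3·R2.
R3 ← R3 − 7/3·R2.
R4 ← R4 − 8·R2.
R5 ← R5 + 13/3·R2.
R3 ← R3 / (3/2).
R1 ← R1 − 1/2·R3.
R2 ← R2 + 3/2·R3.
R5 ← R5 + 11/2·R3.
Swap R4 and R5.
R4 ← R4 / (-665/12).
R1 ← R1 − 91/12·R4.
R2 ← R2 + 29/2·R4.
R3 ← R3 + 125/12·R4.
Row 5 reduces to 0 = -1, a contradiction. The system is inconsistent.

no solution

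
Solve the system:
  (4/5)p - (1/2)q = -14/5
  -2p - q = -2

From equation 2: q = 2 − 2·p.
Substitute into equation 1 and solve: p = -1.
Then q = 4.

p = -1, q = 4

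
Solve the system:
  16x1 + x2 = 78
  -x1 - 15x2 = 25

x1 = 5, x2 = -2

From equation 1: x2 = 78 − 16·x1.
Substitute into equation 2 and solve: x1 = 5.
Then x2 = -2.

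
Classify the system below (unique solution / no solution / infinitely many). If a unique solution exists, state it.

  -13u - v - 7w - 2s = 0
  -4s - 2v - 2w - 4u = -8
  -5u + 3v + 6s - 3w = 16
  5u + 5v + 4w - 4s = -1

infinitely many solutions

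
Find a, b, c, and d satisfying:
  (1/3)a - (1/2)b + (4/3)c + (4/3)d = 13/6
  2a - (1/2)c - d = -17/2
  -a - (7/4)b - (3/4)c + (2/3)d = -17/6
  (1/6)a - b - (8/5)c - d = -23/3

a = -4, b = 1, c = 5, d = -2

Row-reduce the augmented matrix:
R1 ← R1 / (1/3).
R2 ← R2 − 2·R1.
R3 ← R3 + 1·R1.
R4 ← R4 − 1/6·R1.
R2 ← R2 / (3).
R1 ← R1 + 3/2·R2.
R3 ← R3 + 13/4·R2.
R4 ← R4 + 3/4·R2.
R3 ← R3 / (-143/24).
R1 ← R1 + 1/4·R3.
R2 ← R2 + 17/6·R3.
R4 ← R4 + 527/120·R3.
R4 ← R4 / (-243/1430).
R1 ← R1 + 41/143·R4.
R2 ← R2 + 250/429·R4.
R3 ← R3 − 122/143·R4.
Reading off the reduced rows gives a = -4, b = 1, c = 5, d = -2.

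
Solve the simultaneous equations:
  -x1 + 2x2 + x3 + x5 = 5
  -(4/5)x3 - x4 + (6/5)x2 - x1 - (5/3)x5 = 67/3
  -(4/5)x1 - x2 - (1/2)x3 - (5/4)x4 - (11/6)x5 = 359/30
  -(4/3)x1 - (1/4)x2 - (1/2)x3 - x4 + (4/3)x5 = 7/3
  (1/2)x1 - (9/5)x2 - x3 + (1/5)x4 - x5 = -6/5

x1 = -6, x2 = 4, x3 = -4, x4 = 0, x5 = -5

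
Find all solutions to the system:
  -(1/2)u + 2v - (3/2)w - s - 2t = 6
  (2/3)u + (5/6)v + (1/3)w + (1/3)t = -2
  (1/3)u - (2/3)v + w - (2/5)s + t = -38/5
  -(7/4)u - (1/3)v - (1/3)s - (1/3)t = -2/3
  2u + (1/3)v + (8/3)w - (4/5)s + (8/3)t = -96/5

infinitely many solutions

Row-reduce:
R1 ← R1 / (-1/2).
R2 ← R2 − 2/3·R1.
R3 ← R3 − 1/3·R1.
R4 ← R4 + 7/4·R1.
R5 ← R5 − 2·R1.
R2 ← R2 / (7/2).
R1 ← R1 + 4·R2.
R3 ← R3 − 2/3·R2.
R4 ← R4 + 22/3·R2.
R5 ← R5 − 25/3·R2.
R3 ← R3 / (20/63).
R1 ← R1 − 23/21·R3.
R2 ← R2 + 10/21·R3.
R4 ← R4 − 443/252·R3.
R5 ← R5 − 40/63·R3.
R4 ← R4 / (731/150).
R1 ← R1 − 82/25·R4.
R2 ← R2 + 8/5·R4.
R3 ← R3 + 64/25·R4.
Rank is 4 with 5 unknowns, leaving t free.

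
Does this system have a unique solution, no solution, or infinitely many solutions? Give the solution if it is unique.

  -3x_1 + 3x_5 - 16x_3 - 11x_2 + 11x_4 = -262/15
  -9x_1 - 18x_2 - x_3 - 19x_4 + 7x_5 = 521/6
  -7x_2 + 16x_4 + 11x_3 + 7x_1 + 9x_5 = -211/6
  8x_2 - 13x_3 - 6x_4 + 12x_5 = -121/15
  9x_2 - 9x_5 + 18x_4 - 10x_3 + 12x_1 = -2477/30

Row-reduce the augmented matrix:
R1 ← R1 / (-3).
R2 ← R2 + 9·R1.
R3 ← R3 − 7·R1.
R5 ← R5 − 12·R1.
R2 ← R2 / (15).
R1 ← R1 − 11/3·R2.
R3 ← R3 + 98/3·R2.
R4 ← R4 − 8·R2.
R5 ← R5 + 35·R2.
R3 ← R3 / (3421/45).
R1 ← R1 + 277/45·R3.
R2 ← R2 − 47/15·R3.
R4 ← R4 + 571/15·R3.
R5 ← R5 − 107/3·R3.
R4 ← R4 / (-48263/3421).
R1 ← R1 − 11114/3421·R4.
R2 ← R2 + 1767/3421·R4.
R3 ← R3 + 3221/3421·R4.
R5 ← R5 + 88097/3421·R4.
R5 ← R5 / (-2008909/48263).
R1 ← R1 − 230863/48263·R5.
R2 ← R2 + 62990/48263·R5.
R3 ← R3 + 53476/48263·R5.
R4 ← R4 + 64648/48263·R5.
Reading off the reduced rows gives x_1 = -8/5, x_2 = -3/2, x_3 = 2/3, x_4 = -5/2, x_5 = -1/5.

x_1 = -8/5, x_2 = -3/2, x_3 = 2/3, x_4 = -5/2, x_5 = -1/5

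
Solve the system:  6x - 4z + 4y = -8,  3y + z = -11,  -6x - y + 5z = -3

Row-reduce:
R1 ← R1 / (6).
R3 ← R3 + 6·R1.
R2 ← R2 / (3).
R1 ← R1 − 2/3·R2.
R3 ← R3 − 3·R2.
Rank is 2 with 3 unknowns, leaving z free.

infinitely many solutions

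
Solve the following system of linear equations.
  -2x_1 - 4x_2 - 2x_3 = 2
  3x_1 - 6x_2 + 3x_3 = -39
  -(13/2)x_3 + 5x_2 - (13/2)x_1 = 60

Row-reduce:
R1 ← R1 / (-2).
R2 ← R2 − 3·R1.
R3 ← R3 + 13/2·R1.
R2 ← R2 / (-12).
R1 ← R1 − 2·R2.
R3 ← R3 − 18·R2.
Row 3 reduces to 0 = -1/2, a contradiction. The system is inconsistent.

no solution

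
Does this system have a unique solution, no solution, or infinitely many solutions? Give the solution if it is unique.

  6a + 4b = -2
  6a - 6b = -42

a = -3, b = 4

Row-reduce the augmented matrix:
R1 ← R1 / (6).
R2 ← R2 − 6·R1.
R2 ← R2 / (-10).
R1 ← R1 − 2/3·R2.
Reading off the reduced rows gives a = -3, b = 4.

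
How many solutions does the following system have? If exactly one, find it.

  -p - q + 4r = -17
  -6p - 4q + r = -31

Row-reduce:
R1 ← R1 / (-1).
R2 ← R2 + 6·R1.
R2 ← R2 / (2).
R1 ← R1 − 1·R2.
Rank is 2 with 3 unknowns, leaving r free.

infinitely many solutions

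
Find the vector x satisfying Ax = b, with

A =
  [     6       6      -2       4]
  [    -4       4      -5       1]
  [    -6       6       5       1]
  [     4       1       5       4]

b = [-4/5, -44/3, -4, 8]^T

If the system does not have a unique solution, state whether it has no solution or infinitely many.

x_1 = 4/3, x_2 = -1/3, x_3 = 7/5, x_4 = -1

Row-reduce the augmented matrix:
R1 ← R1 / (6).
R2 ← R2 + 4·R1.
R3 ← R3 + 6·R1.
R4 ← R4 − 4·R1.
R2 ← R2 / (8).
R1 ← R1 − 1·R2.
R3 ← R3 − 12·R2.
R4 ← R4 + 3·R2.
R3 ← R3 / (25/2).
R1 ← R1 − 11/24·R3.
R2 ← R2 + 19/24·R3.
R4 ← R4 − 95/24·R3.
R4 ← R4 / (43/15).
R1 ← R1 − 17/75·R4.
R2 ← R2 − 32/75·R4.
R3 ← R3 + 1/25·R4.
Reading off the reduced rows gives x_1 = 4/3, x_2 = -1/3, x_3 = 7/5, x_4 = -1.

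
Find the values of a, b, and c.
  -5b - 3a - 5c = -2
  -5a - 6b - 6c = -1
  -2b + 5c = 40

a = -1, b = -5, c = 6

Row-reduce the augmented matrix:
R1 ← R1 / (-3).
R2 ← R2 + 5·R1.
R2 ← R2 / (7/3).
R1 ← R1 − 5/3·R2.
R3 ← R3 + 2·R2.
R3 ← R3 / (7).
R2 ← R2 − 1·R3.
Reading off the reduced rows gives a = -1, b = -5, c = 6.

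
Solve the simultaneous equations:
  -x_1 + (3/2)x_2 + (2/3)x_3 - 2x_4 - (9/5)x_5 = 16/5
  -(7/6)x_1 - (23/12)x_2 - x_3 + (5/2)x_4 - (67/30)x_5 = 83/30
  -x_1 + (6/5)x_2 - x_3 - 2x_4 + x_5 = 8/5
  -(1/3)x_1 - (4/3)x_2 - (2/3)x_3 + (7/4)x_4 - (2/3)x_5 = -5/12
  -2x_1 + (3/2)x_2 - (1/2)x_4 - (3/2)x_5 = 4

no solution

Row-reduce:
R1 ← R1 / (-1).
R2 ← R2 + 7/6·R1.
R3 ← R3 + 1·R1.
R4 ← R4 + 1/3·R1.
R5 ← R5 + 2·R1.
R2 ← R2 / (-11/3).
R1 ← R1 + 3/2·R2.
R3 ← R3 + 3/10·R2.
R4 ← R4 + 11/6·R2.
R5 ← R5 + 3/2·R2.
R3 ← R3 / (-251/165).
R1 ← R1 − 2/33·R3.
R2 ← R2 − 16/33·R3.
R5 ← R5 + 20/33·R3.
Swap R4 and R5.
R4 ← R4 / (1687/1004).
R1 ← R1 − 7/1004·R4.
R2 ← R2 + 725/502·R4.
R3 ← R3 − 261/1004·R4.
Row 5 reduces to 0 = -1, a contradiction. The system is inconsistent.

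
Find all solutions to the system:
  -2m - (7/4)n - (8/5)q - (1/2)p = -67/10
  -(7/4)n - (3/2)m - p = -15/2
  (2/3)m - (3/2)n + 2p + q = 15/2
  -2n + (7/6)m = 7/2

Row-reduce the augmented matrix:
R1 ← R1 / (-2).
R2 ← R2 + 3/2·R1.
R3 ← R3 − 2/3·R1.
R4 ← R4 − 7/6·R1.
R2 ← R2 / (-7/16).
R1 ← R1 − 7/8·R2.
R3 ← R3 + 25/12·R2.
R4 ← R4 + 145/48·R2.
R3 ← R3 / (101/21).
R1 ← R1 + 1·R3.
R2 ← R2 − 10/7·R3.
R4 ← R4 − 169/42·R3.
R4 ← R4 / (-4877/1010).
R1 ← R1 − 213/101·R4.
R2 ← R2 + 598/505·R4.
R3 ← R3 + 551/505·R4.
Reading off the reduced rows gives m = 3, n = 0, p = 3, q = -1/2.

m = 3, n = 0, p = 3, q = -1/2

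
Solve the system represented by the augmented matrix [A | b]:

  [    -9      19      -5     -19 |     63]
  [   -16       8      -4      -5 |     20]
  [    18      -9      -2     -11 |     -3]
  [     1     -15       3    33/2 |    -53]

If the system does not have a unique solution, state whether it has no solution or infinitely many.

infinitely many solutions

Row-reduce:
R1 ← R1 / (-9).
R2 ← R2 + 16·R1.
R3 ← R3 − 18·R1.
R4 ← R4 − 1·R1.
R2 ← R2 / (-232/9).
R1 ← R1 + 19/9·R2.
R3 ← R3 − 29·R2.
R4 ← R4 + 116/9·R2.
R3 ← R3 / (-13/2).
R1 ← R1 − 9/58·R3.
R2 ← R2 + 11/58·R3.
Rank is 3 with 4 unknowns, leaving x_4 free.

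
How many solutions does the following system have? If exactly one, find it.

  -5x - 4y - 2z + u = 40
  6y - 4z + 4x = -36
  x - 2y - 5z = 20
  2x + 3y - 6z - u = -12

x = -2, y = -6, z = -2, u = 2

Row-reduce the augmented matrix:
R1 ← R1 / (-5).
R2 ← R2 − 4·R1.
R3 ← R3 − 1·R1.
R4 ← R4 − 2·R1.
R2 ← R2 / (14/5).
R1 ← R1 − 4/5·R2.
R3 ← R3 + 14/5·R2.
R4 ← R4 − 7/5·R2.
R3 ← R3 / (-11).
R1 ← R1 − 2·R3.
R2 ← R2 + 2·R3.
R4 ← R4 + 4·R3.
R4 ← R4 / (-15/11).
R1 ← R1 + 19/77·R4.
R2 ← R2 − 8/77·R4.
R3 ← R3 + 1/11·R4.
Reading off the reduced rows gives x = -2, y = -6, z = -2, u = 2.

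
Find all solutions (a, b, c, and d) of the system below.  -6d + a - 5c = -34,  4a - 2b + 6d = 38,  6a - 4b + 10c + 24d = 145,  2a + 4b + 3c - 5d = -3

no solution

Row-reduce:
R2 ← R2 − 4·R1.
R3 ← R3 − 6·R1.
R4 ← R4 − 2·R1.
R2 ← R2 / (-2).
R3 ← R3 + 4·R2.
R4 ← R4 − 4·R2.
Swap R3 and R4.
R3 ← R3 / (53).
R1 ← R1 + 5·R3.
R2 ← R2 + 10·R3.
Row 4 reduces to 0 = 1, a contradiction. The system is inconsistent.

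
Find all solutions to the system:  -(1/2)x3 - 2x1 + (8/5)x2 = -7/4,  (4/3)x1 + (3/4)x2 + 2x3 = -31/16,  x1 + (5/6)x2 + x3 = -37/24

x1 = 0, x2 = -5/4, x3 = -1/2

Row-reduce the augmented matrix:
R1 ← R1 / (-2).
R2 ← R2 − 4/3·R1.
R3 ← R3 − 1·R1.
R2 ← R2 / (109/60).
R1 ← R1 + 4/5·R2.
R3 ← R3 − 49/30·R2.
R3 ← R3 / (-979/1308).
R1 ← R1 − 429/436·R3.
R2 ← R2 − 100/109·R3.
Reading off the reduced rows gives x1 = 0, x2 = -5/4, x3 = -1/2.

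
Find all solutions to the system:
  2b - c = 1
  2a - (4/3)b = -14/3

infinitely many solutions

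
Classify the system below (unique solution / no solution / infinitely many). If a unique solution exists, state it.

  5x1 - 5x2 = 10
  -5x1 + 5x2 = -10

Row-reduce:
R1 ← R1 / (5).
R2 ← R2 + 5·R1.
Rank is 1 with 2 unknowns, leaving x2 free.

infinitely many solutions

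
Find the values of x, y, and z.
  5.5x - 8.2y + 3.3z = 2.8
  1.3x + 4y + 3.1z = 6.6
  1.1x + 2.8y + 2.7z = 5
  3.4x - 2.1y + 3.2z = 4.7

x = 2, y = 1, z = 0

Row-reduce the augmented matrix:
R1 ← R1 / (11/2).
R2 ← R2 − 13/10·R1.
R3 ← R3 − 11/10·R1.
R4 ← R4 − 17/5·R1.
R2 ← R2 / (1633/275).
R1 ← R1 + 82/55·R2.
R3 ← R3 − 111/25·R2.
R4 ← R4 − 1633/550·R2.
R3 ← R3 / (2493/8165).
R1 ← R1 − 1931/1633·R3.
R2 ← R2 − 638/1633·R3.
R4 reduces to 0 = 0, so the extra equation is consistent.
Reading off the reduced rows gives x = 2, y = 1, z = 0.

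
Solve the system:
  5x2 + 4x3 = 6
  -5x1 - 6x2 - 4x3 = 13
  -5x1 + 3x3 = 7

Row-reduce the augmented matrix:
Swap R1 and R2.
R1 ← R1 / (-5).
R3 ← R3 + 5·R1.
R2 ← R2 / (5).
R1 ← R1 − 6/5·R2.
R3 ← R3 − 6·R2.
R3 ← R3 / (11/5).
R1 ← R1 + 4/25·R3.
R2 ← R2 − 4/5·R3.
Reading off the reduced rows gives x1 = -5, x2 = 6, x3 = -6.

x1 = -5, x2 = 6, x3 = -6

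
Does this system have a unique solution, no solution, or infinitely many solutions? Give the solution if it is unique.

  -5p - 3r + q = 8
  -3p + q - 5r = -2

infinitely many solutions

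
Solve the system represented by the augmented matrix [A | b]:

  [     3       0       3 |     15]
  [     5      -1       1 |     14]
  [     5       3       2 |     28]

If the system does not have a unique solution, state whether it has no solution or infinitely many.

x_1 = 3, x_2 = 3, x_3 = 2

Row-reduce the augmented matrix:
R1 ← R1 / (3).
R2 ← R2 − 5·R1.
R3 ← R3 − 5·R1.
R2 ← R2 / (-1).
R3 ← R3 − 3·R2.
R3 ← R3 / (-15).
R1 ← R1 − 1·R3.
R2 ← R2 − 4·R3.
Reading off the reduced rows gives x_1 = 3, x_2 = 3, x_3 = 2.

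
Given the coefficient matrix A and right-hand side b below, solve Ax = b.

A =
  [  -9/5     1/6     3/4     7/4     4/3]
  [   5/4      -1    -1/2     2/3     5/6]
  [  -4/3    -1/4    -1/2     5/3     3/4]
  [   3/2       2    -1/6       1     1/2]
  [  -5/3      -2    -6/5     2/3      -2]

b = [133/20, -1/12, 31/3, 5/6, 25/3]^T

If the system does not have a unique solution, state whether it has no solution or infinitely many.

x_1 = -3, x_2 = 1, x_3 = -5, x_4 = 2, x_5 = 1

Row-reduce the augmented matrix:
R1 ← R1 / (-9/5).
R2 ← R2 − 5/4·R1.
R3 ← R3 + 4/3·R1.
R4 ← R4 − 3/2·R1.
R5 ← R5 + 5/3·R1.
R2 ← R2 / (-191/216).
R1 ← R1 + 5/54·R2.
R3 ← R3 + 121/324·R2.
R4 ← R4 − 77/36·R2.
R5 ← R5 + 349/162·R2.
R3 ← R3 / (-4879/4584).
R1 ← R1 + 80/191·R3.
R2 ← R2 + 9/382·R3.
R4 ← R4 − 583/1146·R3.
R5 ← R5 + 5573/2865·R3.
R4 ← R4 / (597857/87822).
R1 ← R1 + 4890/4879·R4.
R2 ← R2 + 10338/4879·R4.
R3 ← R3 − 5837/14637·R4.
R5 ← R5 + 348578/73185·R4.
R5 ← R5 / (-17503796/8967855).
R1 ← R1 − 152840/597857·R5.
R2 ← R2 + 172037/597857·R5.
R3 ← R3 − 27831/45989·R5.
R4 ← R4 − 474043/597857·R5.
Reading off the reduced rows gives x_1 = -3, x_2 = 1, x_3 = -5, x_4 = 2, x_5 = 1.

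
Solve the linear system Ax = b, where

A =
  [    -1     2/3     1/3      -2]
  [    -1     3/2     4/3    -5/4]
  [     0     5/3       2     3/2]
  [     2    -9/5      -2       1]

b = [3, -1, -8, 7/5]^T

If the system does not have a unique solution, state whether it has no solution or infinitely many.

infinitely many solutions

Row-reduce:
R1 ← R1 / (-1).
R2 ← R2 + 1·R1.
R4 ← R4 − 2·R1.
R2 ← R2 / (5/6).
R1 ← R1 + 2/3·R2.
R3 ← R3 − 5/3·R2.
R4 ← R4 + 7/15·R2.
Swap R3 and R4.
R3 ← R3 / (-58/75).
R1 ← R1 − 7/15·R3.
R2 ← R2 − 6/5·R3.
Rank is 3 with 4 unknowns, leaving x_4 free.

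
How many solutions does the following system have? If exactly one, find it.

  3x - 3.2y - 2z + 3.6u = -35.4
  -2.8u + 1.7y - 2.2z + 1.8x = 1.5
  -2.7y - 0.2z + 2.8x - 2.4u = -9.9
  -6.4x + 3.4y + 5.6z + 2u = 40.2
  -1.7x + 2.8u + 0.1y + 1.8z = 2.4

x = -3, y = 3, z = 3, u = -3

Row-reduce the augmented matrix:
R1 ← R1 / (3).
R2 ← R2 − 9/5·R1.
R3 ← R3 − 14/5·R1.
R4 ← R4 + 32/5·R1.
R5 ← R5 + 17/10·R1.
R2 ← R2 / (181/50).
R1 ← R1 + 16/15·R2.
R3 ← R3 − 43/150·R2.
R4 ← R4 + 257/75·R2.
R5 ← R5 + 257/150·R2.
R3 ← R3 / (316/181).
R1 ← R1 + 174/181·R3.
R2 ← R2 + 50/181·R3.
R4 ← R4 − 70/181·R3.
R5 ← R5 − 35/181·R3.
R4 ← R4 / (7316/1185).
R1 ← R1 + 3812/1185·R4.
R2 ← R2 + 526/237·R4.
R3 ← R3 + 3643/1185·R4.
R5 ← R5 − 3658/1185·R4.
R5 reduces to 0 = 0, so the extra equation is consistent.
Reading off the reduced rows gives x = -3, y = 3, z = 3, u = -3.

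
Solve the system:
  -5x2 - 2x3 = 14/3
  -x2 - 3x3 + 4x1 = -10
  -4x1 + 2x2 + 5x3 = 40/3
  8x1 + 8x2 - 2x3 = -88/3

Row-reduce the augmented matrix:
Swap R1 and R2.
R1 ← R1 / (4).
R3 ← R3 + 4·R1.
R4 ← R4 − 8·R1.
R2 ← R2 / (-5).
R1 ← R1 + 1/4·R2.
R3 ← R3 − 1·R2.
R4 ← R4 − 10·R2.
R3 ← R3 / (8/5).
R1 ← R1 + 13/20·R3.
R2 ← R2 − 2/5·R3.
R4 reduces to 0 = 0, so the extra equation is consistent.
Reading off the reduced rows gives x1 = -1, x2 = -2, x3 = 8/3.

x1 = -1, x2 = -2, x3 = 8/3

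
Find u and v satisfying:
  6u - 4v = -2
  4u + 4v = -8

Row-reduce the augmented matrix:
R1 ← R1 / (6).
R2 ← R2 − 4·R1.
R2 ← R2 / (20/3).
R1 ← R1 + 2/3·R2.
Reading off the reduced rows gives u = -1, v = -1.

u = -1, v = -1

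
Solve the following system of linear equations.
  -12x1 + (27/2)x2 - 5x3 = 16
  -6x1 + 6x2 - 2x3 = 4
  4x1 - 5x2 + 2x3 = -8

Row-reduce:
R1 ← R1 / (-12).
R2 ← R2 + 6·R1.
R3 ← R3 − 4·R1.
R2 ← R2 / (-3/4).
R1 ← R1 + 9/8·R2.
R3 ← R3 + 1/2·R2.
Rank is 2 with 3 unknowns, leaving x3 free.

infinitely many solutions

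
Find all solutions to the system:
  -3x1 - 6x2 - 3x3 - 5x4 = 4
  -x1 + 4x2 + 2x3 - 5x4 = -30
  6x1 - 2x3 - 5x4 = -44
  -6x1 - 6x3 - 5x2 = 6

x1 = -2, x2 = -6, x3 = 6, x4 = 4

Row-reduce the augmented matrix:
R1 ← R1 / (-3).
R2 ← R2 + 1·R1.
R3 ← R3 − 6·R1.
R4 ← R4 + 6·R1.
R2 ← R2 / (6).
R1 ← R1 − 2·R2.
R3 ← R3 + 12·R2.
R4 ← R4 − 7·R2.
R3 ← R3 / (-2).
R2 ← R2 − 1/2·R3.
R4 ← R4 + 7/2·R3.
R4 ← R4 / (1865/36).
R1 ← R1 − 25/9·R4.
R2 ← R2 + 215/36·R4.
R3 ← R3 − 65/6·R4.
Reading off the reduced rows gives x1 = -2, x2 = -6, x3 = 6, x4 = 4.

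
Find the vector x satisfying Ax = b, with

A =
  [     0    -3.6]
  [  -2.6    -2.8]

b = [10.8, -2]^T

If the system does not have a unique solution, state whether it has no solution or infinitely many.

Row-reduce the augmented matrix:
Swap R1 and R2.
R1 ← R1 / (-13/5).
R2 ← R2 / (-18/5).
R1 ← R1 − 14/13·R2.
Reading off the reduced rows gives x_1 = 4, x_2 = -3.

x_1 = 4, x_2 = -3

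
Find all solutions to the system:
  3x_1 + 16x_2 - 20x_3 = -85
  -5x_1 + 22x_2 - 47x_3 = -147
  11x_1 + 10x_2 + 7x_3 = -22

Row-reduce:
R1 ← R1 / (3).
R2 ← R2 + 5·R1.
R3 ← R3 − 11·R1.
R2 ← R2 / (146/3).
R1 ← R1 − 16/3·R2.
R3 ← R3 + 146/3·R2.
Row 3 reduces to 0 = 1, a contradiction. The system is inconsistent.

no solution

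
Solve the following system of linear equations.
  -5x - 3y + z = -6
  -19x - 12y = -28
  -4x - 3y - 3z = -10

Row-reduce:
R1 ← R1 / (-5).
R2 ← R2 + 19·R1.
R3 ← R3 + 4·R1.
R2 ← R2 / (-3/5).
R1 ← R1 − 3/5·R2.
R3 ← R3 + 3/5·R2.
Rank is 2 with 3 unknowns, leaving z free.

infinitely many solutions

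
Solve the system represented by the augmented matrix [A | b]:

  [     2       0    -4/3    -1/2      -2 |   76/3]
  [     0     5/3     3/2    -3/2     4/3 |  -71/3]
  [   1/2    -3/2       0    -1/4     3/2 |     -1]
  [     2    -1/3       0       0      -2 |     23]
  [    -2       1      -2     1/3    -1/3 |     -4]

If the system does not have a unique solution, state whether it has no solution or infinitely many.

Row-reduce the augmented matrix:
R1 ← R1 / (2).
R3 ← R3 − 1/2·R1.
R4 ← R4 − 2·R1.
R5 ← R5 + 2·R1.
R2 ← R2 / (5/3).
R3 ← R3 + 3/2·R2.
R4 ← R4 + 1/3·R2.
R5 ← R5 − 1·R2.
R3 ← R3 / (101/60).
R1 ← R1 + 2/3·R3.
R2 ← R2 − 9/10·R3.
R4 ← R4 − 49/30·R3.
R5 ← R5 + 127/30·R3.
R4 ← R4 / (659/404).
R1 ← R1 + 337/404·R4.
R2 ← R2 + 45/404·R4.
R3 ← R3 + 177/202·R4.
R5 ← R5 + 3607/1212·R4.
R5 ← R5 / (-1567/5931).
R1 ← R1 + 2341/1977·R5.
R2 ← R2 + 728/659·R5.
R3 ← R3 − 248/659·R5.
R4 ← R4 + 3440/1977·R5.
Reading off the reduced rows gives x_1 = 6, x_2 = -3, x_3 = -4, x_4 = 4, x_5 = -5.

x_1 = 6, x_2 = -3, x_3 = -4, x_4 = 4, x_5 = -5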